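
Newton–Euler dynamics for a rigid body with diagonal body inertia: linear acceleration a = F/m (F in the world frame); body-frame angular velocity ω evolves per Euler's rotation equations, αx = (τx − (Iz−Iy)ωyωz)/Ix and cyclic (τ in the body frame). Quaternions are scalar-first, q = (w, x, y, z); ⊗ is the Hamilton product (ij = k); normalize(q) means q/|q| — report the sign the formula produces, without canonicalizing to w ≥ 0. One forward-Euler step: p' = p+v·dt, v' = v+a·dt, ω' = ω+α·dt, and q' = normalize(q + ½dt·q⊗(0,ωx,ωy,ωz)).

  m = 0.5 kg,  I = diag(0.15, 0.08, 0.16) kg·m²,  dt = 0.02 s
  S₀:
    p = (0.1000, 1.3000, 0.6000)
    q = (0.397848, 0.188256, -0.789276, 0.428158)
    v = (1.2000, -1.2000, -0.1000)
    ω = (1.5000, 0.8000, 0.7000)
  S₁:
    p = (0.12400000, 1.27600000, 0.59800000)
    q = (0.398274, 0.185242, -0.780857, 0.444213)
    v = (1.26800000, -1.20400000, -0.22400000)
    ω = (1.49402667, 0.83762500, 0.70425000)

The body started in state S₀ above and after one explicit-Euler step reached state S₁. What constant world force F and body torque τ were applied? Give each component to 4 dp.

Δω = ω₁−ω₀ = (-0.00597333, 0.03762500, 0.00425000)
τ = I·(Δω/dt) + ω₀×(Iω₀) = (0.0000, 0.1400, -0.0500)
Δv = v₁−v₀ = (0.06800000, -0.00400000, -0.12400000)
m·(v₁−v₀)/dt = (1.7000, -0.1000, -3.1000)

F = (1.7000, -0.1000, -3.1000)
τ = (0.0000, 0.1400, -0.0500)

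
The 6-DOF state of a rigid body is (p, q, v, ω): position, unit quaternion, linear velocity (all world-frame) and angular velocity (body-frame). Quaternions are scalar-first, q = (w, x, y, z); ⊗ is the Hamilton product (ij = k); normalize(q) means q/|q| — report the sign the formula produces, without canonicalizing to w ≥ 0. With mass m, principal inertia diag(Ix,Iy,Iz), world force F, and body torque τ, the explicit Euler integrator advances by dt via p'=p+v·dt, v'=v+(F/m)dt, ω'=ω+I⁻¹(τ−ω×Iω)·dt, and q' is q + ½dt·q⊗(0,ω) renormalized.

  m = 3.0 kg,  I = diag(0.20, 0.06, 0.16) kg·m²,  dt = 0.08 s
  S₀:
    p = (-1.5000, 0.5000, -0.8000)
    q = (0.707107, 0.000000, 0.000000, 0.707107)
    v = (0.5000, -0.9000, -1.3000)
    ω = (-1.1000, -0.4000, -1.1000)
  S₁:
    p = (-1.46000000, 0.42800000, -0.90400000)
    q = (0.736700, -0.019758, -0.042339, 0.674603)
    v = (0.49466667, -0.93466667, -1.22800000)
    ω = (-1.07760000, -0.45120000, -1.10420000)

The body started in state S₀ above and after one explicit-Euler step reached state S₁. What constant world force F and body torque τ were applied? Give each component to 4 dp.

velocity change Δv = (-0.00533333, -0.03466667, 0.07200000)
F = m·Δv/dt = (-0.2000, -1.3000, 2.7000)
Δω = ω₁−ω₀ = (0.02240000, -0.05120000, -0.00420000)
gyro term ω₀×Iω₀ = (0.0440, 0.0484, -0.0616)
applied torque τ = (0.1000, 0.0100, -0.0700)

F = (-0.2000, -1.3000, 2.7000)
τ = (0.1000, 0.0100, -0.0700)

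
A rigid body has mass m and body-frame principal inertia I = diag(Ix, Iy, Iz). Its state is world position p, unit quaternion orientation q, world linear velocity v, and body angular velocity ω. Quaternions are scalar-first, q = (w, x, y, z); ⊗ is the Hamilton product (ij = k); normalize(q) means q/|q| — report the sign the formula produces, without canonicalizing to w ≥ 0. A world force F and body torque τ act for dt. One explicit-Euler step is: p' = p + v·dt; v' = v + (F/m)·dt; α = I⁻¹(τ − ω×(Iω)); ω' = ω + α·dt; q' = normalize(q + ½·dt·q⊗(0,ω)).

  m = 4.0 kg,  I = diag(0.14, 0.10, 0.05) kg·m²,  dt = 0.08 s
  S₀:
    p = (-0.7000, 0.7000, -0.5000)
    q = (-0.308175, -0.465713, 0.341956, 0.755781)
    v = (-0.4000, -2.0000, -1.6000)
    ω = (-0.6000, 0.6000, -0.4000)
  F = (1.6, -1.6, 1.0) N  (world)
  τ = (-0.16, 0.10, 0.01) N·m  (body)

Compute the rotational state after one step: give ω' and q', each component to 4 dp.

ω' = (-0.6983, 0.6627, -0.4070)
q' = (-0.3152, -0.4816, 0.3088, 0.7572)

α = I⁻¹(τ − ω×Iω) = (-1.2286, 0.7840, -0.0880)
ω' = ω + α·dt = (-0.6983, 0.6627, -0.4070)
2q̇ = q⊗(0,ω) = (-0.1822890, -0.4053460, -0.8246588, 0.0490158)
updated quaternion q' = (-0.3152, -0.4816, 0.3088, 0.7572)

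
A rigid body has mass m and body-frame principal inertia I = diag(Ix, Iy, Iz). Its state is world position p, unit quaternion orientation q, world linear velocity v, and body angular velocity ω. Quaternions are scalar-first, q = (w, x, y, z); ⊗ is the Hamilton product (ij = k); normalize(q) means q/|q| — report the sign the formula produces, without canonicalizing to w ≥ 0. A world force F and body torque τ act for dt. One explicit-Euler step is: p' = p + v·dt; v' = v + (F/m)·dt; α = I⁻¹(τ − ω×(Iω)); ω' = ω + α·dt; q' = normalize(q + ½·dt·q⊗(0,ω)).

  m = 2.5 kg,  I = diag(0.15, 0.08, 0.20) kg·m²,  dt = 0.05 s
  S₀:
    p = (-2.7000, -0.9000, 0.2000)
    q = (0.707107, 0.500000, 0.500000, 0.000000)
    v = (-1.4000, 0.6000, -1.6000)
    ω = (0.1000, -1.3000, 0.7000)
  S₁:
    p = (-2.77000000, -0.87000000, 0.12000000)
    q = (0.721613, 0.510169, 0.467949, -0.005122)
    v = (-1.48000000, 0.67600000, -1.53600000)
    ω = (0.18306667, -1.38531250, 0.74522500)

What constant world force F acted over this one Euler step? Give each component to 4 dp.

F = (-4.0000, 3.8000, 3.2000)

velocity change Δv = (-0.08000000, 0.07600000, 0.06400000)
m·(v₁−v₀)/dt = (-4.0000, 3.8000, 3.2000)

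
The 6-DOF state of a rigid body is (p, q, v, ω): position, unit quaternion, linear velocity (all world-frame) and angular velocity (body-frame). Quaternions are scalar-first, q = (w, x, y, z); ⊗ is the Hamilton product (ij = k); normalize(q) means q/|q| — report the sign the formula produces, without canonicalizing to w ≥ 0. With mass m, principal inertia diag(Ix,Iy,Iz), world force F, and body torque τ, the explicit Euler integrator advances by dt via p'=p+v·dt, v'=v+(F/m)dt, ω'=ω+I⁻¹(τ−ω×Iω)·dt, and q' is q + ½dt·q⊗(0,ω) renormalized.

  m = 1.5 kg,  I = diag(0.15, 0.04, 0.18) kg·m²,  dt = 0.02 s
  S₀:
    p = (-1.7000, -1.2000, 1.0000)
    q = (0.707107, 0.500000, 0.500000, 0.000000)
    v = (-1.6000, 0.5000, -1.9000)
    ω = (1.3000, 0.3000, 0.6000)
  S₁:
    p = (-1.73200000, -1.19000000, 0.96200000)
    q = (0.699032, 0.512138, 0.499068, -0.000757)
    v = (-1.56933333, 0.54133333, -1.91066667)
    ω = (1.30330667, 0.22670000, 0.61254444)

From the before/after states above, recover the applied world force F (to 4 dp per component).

F = (2.3000, 3.1000, -0.8000)

Δv = v₁−v₀ = (0.03066667, 0.04133333, -0.01066667)
F = m·Δv/dt = (2.3000, 3.1000, -0.8000)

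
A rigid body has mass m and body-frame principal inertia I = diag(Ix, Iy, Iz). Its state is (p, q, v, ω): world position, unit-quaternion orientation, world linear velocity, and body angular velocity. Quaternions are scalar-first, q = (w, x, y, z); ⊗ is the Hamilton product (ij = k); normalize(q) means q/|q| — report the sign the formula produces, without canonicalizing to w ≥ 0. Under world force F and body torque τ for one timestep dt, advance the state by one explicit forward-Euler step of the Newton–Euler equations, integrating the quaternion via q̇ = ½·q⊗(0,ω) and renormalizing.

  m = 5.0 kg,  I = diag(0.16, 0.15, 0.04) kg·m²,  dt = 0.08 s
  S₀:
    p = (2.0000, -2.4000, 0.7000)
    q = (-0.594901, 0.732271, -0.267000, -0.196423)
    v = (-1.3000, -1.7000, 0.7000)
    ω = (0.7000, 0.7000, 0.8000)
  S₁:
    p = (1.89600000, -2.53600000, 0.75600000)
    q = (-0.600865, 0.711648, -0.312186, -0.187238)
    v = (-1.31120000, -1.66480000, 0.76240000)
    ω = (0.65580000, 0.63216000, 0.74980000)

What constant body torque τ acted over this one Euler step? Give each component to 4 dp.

τ = (-0.1500, -0.0600, -0.0300)

ω₁ − ω₀ = (-0.04420000, -0.06784000, -0.05020000)
applied torque τ = (-0.1500, -0.0600, -0.0300)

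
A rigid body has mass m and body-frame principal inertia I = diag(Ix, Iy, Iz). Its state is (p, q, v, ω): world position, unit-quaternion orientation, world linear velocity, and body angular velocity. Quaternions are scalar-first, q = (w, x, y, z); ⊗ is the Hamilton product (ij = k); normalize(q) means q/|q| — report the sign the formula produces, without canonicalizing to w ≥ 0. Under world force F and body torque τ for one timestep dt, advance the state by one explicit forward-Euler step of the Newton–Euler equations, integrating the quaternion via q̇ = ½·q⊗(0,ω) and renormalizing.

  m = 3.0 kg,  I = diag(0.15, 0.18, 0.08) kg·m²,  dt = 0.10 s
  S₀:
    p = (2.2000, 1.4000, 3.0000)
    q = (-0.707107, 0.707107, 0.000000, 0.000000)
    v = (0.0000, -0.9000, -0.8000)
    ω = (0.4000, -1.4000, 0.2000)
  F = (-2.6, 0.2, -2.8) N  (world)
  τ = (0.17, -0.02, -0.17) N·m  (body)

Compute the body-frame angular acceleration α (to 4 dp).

α = (0.9467, -0.1422, -1.9150)

precession coupling ω×(Iω) = (0.0280, 0.0056, -0.0168)
α = I⁻¹(τ − ω×Iω) = (0.9467, -0.1422, -1.9150)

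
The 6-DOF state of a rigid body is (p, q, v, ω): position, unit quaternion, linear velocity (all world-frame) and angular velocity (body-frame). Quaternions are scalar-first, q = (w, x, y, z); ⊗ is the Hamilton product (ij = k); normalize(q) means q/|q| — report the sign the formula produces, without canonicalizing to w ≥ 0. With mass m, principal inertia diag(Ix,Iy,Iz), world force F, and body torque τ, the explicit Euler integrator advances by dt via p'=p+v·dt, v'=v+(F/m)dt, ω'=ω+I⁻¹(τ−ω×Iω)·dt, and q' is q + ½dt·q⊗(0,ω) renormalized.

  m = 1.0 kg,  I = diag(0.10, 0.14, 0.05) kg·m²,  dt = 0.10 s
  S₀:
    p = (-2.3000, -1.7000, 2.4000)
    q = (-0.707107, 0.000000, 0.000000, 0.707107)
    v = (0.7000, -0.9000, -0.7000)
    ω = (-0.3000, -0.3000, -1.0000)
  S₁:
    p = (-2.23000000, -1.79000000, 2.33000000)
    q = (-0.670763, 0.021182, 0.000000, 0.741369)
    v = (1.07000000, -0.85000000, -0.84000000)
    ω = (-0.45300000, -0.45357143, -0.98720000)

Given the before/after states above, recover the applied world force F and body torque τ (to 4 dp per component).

F = (3.7000, 0.5000, -1.4000)
τ = (-0.1800, -0.2000, 0.0100)

Δv = v₁−v₀ = (0.37000000, 0.05000000, -0.14000000)
F = m·Δv/dt = (3.7000, 0.5000, -1.4000)
rate change Δω = (-0.15300000, -0.15357143, 0.01280000)
τ = I·(Δω/dt) + ω₀×(Iω₀) = (-0.1800, -0.2000, 0.0100)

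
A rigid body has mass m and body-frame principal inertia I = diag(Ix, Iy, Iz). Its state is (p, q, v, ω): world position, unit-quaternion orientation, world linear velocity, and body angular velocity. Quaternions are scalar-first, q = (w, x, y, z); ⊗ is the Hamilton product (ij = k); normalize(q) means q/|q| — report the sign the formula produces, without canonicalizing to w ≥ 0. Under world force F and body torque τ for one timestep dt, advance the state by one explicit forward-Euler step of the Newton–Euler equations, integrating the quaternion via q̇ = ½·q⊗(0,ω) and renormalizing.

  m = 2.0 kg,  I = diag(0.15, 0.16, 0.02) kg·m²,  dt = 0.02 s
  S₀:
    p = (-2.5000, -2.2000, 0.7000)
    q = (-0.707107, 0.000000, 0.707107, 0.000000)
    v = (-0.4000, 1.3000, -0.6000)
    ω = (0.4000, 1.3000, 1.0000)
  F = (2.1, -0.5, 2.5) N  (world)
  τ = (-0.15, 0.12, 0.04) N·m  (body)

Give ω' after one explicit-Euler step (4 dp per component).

ω' = (0.4043, 1.3085, 1.0348)

precession coupling ω×(Iω) = (-0.1820, 0.0520, 0.0052)
angular accel α = (0.2133, 0.4250, 1.7400)
ω' = ω + α·dt = (0.4043, 1.3085, 1.0348)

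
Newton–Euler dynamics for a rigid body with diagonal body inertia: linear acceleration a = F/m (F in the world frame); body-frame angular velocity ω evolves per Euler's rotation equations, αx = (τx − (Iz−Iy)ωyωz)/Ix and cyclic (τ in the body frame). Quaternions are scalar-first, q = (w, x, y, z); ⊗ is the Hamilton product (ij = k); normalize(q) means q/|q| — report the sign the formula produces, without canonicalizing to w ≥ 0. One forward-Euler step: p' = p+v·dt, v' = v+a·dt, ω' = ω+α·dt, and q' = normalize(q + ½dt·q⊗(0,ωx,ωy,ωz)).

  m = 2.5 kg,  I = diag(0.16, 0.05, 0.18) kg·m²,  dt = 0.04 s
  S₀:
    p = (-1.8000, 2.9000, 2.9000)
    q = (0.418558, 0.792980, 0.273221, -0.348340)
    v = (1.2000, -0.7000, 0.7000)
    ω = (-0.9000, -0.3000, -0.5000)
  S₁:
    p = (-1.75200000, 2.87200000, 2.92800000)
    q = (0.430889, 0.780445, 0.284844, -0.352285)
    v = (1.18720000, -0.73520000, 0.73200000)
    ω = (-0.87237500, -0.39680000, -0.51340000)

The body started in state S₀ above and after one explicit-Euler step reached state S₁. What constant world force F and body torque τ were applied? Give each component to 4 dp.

rate change Δω = (0.02762500, -0.09680000, -0.01340000)
I·α + gyro = (0.1300, -0.1300, -0.0900)
v₁ − v₀ = (-0.01280000, -0.03520000, 0.03200000)
m·(v₁−v₀)/dt = (-0.8000, -2.2000, 2.0000)

F = (-0.8000, -2.2000, 2.0000)
τ = (0.1300, -0.1300, -0.0900)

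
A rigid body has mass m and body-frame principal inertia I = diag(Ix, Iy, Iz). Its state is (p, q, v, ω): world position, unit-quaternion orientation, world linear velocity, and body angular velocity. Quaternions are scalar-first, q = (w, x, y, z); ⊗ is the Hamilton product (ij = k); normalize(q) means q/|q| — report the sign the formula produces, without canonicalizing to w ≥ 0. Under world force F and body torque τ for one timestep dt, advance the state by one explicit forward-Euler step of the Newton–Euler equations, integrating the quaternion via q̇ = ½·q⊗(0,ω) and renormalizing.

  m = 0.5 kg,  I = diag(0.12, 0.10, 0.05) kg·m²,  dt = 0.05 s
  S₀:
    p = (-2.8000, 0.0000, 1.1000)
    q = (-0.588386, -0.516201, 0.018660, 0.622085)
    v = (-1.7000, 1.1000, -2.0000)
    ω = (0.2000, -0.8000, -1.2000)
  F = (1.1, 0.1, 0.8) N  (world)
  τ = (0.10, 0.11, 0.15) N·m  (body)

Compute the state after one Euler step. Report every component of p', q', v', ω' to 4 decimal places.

p' = (-2.8850, 0.0550, 1.0000)
q' = (-0.5664, -0.5069, 0.0180, 0.6495)
v' = (-1.5900, 1.1100, -1.9200)
ω' = (0.2617, -0.7366, -1.0532)

p' = p + v·dt = (-2.8850, 0.0550, 1.0000)
new velocity v' = (-1.5900, 1.1100, -1.9200)
(τ − ω×Iω)/I = (1.2333, 1.2680, 2.9360)
ω' = ω + α·dt = (0.2617, -0.7366, -1.0532)
Hamilton product q⊗(0,ω) = (0.8646702, 0.3575988, -0.0243154, 1.1152920)
q + ½dt·q⊗(0,ω), renormalized = (-0.5664, -0.5069, 0.0180, 0.6495)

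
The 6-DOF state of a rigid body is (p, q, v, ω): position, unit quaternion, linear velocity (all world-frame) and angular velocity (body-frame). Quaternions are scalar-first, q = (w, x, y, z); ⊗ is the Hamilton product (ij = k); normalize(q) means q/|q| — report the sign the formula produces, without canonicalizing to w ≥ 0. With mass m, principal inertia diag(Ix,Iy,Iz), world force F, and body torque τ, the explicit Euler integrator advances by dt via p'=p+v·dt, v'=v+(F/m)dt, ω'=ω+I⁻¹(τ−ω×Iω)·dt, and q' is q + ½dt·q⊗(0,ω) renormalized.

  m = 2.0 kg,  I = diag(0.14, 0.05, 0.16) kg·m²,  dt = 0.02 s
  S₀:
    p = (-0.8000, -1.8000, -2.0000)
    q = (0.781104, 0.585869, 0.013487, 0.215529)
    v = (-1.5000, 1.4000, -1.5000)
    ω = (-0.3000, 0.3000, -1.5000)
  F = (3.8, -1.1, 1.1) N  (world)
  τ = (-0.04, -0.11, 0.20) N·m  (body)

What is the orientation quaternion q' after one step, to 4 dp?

Hamilton product q⊗(0,ω) = (0.4950081, -0.3192204, 1.0484760, -0.9918492)
updated quaternion q' = (0.7860, 0.5826, 0.0240, 0.2056)

q' = (0.7860, 0.5826, 0.0240, 0.2056)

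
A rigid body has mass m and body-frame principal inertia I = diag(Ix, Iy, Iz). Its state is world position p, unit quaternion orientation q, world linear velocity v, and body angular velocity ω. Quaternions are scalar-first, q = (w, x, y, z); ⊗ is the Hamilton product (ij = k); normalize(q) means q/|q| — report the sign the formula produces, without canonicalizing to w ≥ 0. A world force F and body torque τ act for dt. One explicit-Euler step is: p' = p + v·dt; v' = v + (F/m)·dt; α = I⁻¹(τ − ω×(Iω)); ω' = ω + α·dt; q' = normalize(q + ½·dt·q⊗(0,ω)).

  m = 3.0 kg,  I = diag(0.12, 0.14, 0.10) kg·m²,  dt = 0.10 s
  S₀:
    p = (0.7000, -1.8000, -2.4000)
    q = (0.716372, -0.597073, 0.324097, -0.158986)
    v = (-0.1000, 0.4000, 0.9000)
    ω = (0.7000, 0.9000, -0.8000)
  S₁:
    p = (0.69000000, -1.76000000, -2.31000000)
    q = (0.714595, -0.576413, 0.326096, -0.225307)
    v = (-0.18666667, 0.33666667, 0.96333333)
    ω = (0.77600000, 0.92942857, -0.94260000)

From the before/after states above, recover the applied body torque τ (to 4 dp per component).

τ = (0.1200, 0.0300, -0.1300)

ω₁ − ω₀ = (0.07600000, 0.02942857, -0.14260000)
gyro term ω₀×Iω₀ = (0.0288, -0.0112, 0.0126)
applied torque τ = (0.1200, 0.0300, -0.1300)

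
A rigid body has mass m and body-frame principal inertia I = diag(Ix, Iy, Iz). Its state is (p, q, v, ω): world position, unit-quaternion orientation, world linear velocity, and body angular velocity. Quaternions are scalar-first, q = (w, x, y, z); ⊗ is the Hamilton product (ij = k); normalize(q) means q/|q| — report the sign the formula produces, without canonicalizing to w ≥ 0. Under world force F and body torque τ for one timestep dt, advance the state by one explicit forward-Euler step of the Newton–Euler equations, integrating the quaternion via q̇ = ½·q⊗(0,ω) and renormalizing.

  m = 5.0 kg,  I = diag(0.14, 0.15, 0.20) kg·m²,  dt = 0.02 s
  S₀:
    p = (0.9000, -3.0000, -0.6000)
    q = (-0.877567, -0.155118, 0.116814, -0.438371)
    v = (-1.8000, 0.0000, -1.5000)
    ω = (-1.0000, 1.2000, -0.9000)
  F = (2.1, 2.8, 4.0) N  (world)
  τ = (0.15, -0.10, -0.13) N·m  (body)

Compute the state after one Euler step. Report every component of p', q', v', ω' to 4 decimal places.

a = (0.4200, 0.5600, 0.8000)
p + v·dt = (0.8640, -3.0000, -0.6300)
new velocity v' = (-1.7916, 0.0112, -1.4840)
α = I⁻¹(τ − ω×Iω) = (1.4571, -0.3067, -0.5900)
new body rate ω' = (-0.9709, 1.1939, -0.9118)
q⊗(0,ω) = (-0.6898287, 1.2984796, -0.7543156, 0.7204827)
updated quaternion q' = (-0.8843, -0.1421, 0.1093, -0.4311)

p' = (0.8640, -3.0000, -0.6300)
q' = (-0.8843, -0.1421, 0.1093, -0.4311)
v' = (-1.7916, 0.0112, -1.4840)
ω' = (-0.9709, 1.1939, -0.9118)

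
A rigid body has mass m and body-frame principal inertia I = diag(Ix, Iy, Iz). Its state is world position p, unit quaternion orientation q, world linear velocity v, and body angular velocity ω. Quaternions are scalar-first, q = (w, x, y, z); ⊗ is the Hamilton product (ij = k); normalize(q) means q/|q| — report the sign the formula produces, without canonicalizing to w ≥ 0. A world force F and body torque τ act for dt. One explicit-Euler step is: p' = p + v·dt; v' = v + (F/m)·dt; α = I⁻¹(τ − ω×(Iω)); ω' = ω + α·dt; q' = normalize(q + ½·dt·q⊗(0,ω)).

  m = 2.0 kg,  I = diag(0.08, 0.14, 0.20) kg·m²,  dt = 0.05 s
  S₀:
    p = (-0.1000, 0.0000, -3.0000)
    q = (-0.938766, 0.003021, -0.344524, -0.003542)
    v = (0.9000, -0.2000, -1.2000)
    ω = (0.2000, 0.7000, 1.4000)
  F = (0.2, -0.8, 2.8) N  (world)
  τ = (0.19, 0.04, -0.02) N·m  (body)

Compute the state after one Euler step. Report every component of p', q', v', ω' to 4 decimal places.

precession coupling ω×(Iω) = (0.0588, -0.0336, 0.0084)
angular accel α = (1.6400, 0.5257, -0.1420)
ω' = ω + α·dt = (0.2820, 0.7263, 1.3929)
q⊗(0,ω) = (0.2455214, -0.6676074, -0.6620740, -1.2432529)
q' = normalize(q + ½dt·q⊗(0,ω)) = (-0.9319, -0.0137, -0.3608, -0.0346)
p' = p + v·dt = (-0.0550, -0.0100, -3.0600)
v' = v + a·dt = (0.9050, -0.2200, -1.1300)

p' = (-0.0550, -0.0100, -3.0600)
q' = (-0.9319, -0.0137, -0.3608, -0.0346)
v' = (0.9050, -0.2200, -1.1300)
ω' = (0.2820, 0.7263, 1.3929)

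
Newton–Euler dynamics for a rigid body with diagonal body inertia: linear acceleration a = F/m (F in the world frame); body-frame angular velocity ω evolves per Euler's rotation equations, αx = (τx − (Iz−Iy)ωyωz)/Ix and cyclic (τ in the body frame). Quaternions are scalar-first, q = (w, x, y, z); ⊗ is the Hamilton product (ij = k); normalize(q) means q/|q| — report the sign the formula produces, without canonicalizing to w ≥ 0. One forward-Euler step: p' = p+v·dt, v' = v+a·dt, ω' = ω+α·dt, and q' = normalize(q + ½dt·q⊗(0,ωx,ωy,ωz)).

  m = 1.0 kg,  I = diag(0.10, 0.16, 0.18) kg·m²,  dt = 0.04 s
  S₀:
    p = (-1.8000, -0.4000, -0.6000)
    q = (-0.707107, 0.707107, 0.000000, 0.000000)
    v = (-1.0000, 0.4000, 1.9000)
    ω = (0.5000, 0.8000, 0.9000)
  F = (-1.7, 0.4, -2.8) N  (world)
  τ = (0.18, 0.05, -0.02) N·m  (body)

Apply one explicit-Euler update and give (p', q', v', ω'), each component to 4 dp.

a = (-1.7000, 0.4000, -2.8000)
p + v·dt = (-1.8400, -0.3840, -0.5240)
v + (F/m)dt = (-1.0680, 0.4160, 1.7880)
α = I⁻¹(τ − ω×Iω) = (1.6560, 0.5375, -0.2444)
ω' = ω + α·dt = (0.5662, 0.8215, 0.8902)
2q̇ = q⊗(0,ω) = (-0.3535535, -0.3535535, -1.2020819, -0.0707107)
q' = normalize(q + ½dt·q⊗(0,ω)) = (-0.7139, 0.6998, -0.0240, -0.0014)

p' = (-1.8400, -0.3840, -0.5240)
q' = (-0.7139, 0.6998, -0.0240, -0.0014)
v' = (-1.0680, 0.4160, 1.7880)
ω' = (0.5662, 0.8215, 0.8902)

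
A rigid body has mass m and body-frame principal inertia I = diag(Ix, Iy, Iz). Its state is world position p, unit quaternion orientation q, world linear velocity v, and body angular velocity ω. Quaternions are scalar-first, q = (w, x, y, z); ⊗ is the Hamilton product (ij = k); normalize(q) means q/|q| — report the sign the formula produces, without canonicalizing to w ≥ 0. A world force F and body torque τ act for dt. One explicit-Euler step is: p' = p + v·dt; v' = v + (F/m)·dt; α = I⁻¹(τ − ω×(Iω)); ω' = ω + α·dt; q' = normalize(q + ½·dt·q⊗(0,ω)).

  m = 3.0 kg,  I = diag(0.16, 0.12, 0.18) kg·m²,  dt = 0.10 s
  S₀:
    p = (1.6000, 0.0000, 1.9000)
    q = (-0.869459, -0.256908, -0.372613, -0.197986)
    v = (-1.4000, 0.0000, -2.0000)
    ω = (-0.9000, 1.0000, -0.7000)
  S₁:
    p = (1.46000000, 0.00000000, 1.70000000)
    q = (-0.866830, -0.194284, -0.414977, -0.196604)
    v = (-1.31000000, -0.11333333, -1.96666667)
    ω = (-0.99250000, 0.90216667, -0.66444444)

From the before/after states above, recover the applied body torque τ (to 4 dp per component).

Δω = ω₁−ω₀ = (-0.09250000, -0.09783333, 0.03555556)
precession coupling = (-0.0420, -0.0126, 0.0360)
applied torque τ = (-0.1900, -0.1300, 0.1000)

τ = (-0.1900, -0.1300, 0.1000)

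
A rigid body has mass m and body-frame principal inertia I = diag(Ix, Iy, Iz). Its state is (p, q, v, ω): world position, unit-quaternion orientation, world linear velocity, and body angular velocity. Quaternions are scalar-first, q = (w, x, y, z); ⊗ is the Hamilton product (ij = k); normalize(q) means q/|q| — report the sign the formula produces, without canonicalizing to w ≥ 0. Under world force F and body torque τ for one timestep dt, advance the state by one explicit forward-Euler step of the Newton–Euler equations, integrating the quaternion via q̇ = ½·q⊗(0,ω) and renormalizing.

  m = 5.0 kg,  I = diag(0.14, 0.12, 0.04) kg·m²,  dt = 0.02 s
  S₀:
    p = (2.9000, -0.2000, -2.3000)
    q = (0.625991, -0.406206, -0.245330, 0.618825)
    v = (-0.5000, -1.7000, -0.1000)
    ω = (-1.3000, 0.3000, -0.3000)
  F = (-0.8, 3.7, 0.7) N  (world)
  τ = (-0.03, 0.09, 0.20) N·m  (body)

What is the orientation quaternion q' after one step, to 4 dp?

q' = (0.6232, -0.4154, -0.2527, 0.6125)

2q̇ = q⊗(0,ω) = (-0.2688213, -0.9258368, -0.7385370, -0.6285881)
q' = normalize(q + ½dt·q⊗(0,ω)) = (0.6232, -0.4154, -0.2527, 0.6125)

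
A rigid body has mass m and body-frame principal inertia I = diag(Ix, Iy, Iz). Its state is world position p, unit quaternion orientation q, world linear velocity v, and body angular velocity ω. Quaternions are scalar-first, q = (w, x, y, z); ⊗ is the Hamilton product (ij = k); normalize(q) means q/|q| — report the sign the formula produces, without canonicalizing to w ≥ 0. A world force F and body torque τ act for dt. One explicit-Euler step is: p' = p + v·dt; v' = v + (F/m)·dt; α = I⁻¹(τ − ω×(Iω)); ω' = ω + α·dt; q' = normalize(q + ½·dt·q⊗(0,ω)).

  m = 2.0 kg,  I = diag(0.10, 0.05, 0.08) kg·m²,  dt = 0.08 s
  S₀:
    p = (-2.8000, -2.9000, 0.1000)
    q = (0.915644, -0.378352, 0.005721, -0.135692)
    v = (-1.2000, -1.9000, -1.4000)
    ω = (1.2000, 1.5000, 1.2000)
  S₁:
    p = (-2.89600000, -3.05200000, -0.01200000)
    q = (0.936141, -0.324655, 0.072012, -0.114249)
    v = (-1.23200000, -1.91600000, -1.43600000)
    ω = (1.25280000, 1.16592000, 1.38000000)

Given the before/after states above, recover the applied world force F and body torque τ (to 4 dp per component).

rate change Δω = (0.05280000, -0.33408000, 0.18000000)
gyro term ω₀×Iω₀ = (0.0540, 0.0288, -0.0900)
τ = I·(Δω/dt) + ω₀×(Iω₀) = (0.1200, -0.1800, 0.0900)
v₁ − v₀ = (-0.03200000, -0.01600000, -0.03600000)
applied force F = (-0.8000, -0.4000, -0.9000)

F = (-0.8000, -0.4000, -0.9000)
τ = (0.1200, -0.1800, 0.0900)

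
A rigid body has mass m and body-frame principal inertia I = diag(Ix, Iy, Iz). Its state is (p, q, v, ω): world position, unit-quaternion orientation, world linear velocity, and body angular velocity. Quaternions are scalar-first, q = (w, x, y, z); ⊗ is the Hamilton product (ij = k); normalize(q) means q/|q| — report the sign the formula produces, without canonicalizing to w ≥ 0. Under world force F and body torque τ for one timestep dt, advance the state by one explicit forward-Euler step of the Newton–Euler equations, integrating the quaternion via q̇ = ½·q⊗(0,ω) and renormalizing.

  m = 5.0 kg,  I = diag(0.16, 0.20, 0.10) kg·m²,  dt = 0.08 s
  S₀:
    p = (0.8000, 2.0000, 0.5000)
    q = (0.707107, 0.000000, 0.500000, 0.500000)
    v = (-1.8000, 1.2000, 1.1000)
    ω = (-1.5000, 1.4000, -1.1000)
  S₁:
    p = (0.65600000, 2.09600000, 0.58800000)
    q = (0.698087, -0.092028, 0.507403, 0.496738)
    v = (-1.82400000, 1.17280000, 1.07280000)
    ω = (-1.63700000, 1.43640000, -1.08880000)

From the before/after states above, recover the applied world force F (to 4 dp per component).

F = (-1.5000, -1.7000, -1.7000)

Δv = v₁−v₀ = (-0.02400000, -0.02720000, -0.02720000)
applied force F = (-1.5000, -1.7000, -1.7000)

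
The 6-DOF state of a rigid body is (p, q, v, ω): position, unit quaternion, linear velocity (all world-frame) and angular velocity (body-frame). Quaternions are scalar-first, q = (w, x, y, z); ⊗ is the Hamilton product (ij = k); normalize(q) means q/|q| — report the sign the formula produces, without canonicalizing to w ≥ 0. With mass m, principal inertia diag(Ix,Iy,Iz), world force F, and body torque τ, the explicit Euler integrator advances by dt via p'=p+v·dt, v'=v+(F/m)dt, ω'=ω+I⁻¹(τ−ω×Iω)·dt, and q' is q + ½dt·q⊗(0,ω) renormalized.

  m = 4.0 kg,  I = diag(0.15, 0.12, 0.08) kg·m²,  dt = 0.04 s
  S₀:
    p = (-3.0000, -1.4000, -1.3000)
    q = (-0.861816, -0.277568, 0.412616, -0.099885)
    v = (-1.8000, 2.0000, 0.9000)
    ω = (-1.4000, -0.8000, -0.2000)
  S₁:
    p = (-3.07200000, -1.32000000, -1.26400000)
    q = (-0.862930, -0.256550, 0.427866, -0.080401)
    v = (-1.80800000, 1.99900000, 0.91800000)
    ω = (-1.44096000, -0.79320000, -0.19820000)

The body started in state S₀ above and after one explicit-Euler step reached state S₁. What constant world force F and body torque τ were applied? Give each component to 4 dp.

Δω = ω₁−ω₀ = (-0.04096000, 0.00680000, 0.00180000)
precession coupling = (-0.0064, 0.0196, -0.0336)
τ = I·(Δω/dt) + ω₀×(Iω₀) = (-0.1600, 0.0400, -0.0300)
Δv = v₁−v₀ = (-0.00800000, -0.00100000, 0.01800000)
applied force F = (-0.8000, -0.1000, 1.8000)

F = (-0.8000, -0.1000, 1.8000)
τ = (-0.1600, 0.0400, -0.0300)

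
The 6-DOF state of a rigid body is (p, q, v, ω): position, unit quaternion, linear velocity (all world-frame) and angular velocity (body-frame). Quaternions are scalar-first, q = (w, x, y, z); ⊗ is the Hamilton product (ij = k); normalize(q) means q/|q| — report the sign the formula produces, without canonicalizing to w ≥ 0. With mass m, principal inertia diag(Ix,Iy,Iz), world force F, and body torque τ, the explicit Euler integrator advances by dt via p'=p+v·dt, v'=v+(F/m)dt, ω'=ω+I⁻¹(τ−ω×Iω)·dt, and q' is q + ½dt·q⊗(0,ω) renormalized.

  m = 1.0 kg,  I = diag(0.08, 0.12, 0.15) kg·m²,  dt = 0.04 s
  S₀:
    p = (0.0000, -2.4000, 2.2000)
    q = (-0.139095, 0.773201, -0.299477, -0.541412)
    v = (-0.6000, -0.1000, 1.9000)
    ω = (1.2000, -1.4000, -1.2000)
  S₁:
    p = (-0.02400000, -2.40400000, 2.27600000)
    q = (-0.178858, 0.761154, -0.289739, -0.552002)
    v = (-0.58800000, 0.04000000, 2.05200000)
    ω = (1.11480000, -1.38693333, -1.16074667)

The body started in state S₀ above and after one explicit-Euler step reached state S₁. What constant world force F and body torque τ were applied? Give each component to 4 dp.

F = (0.3000, 3.5000, 3.8000)
τ = (-0.1200, 0.1400, 0.0800)

rate change Δω = (-0.08520000, 0.01306667, 0.03925333)
applied torque τ = (-0.1200, 0.1400, 0.0800)
velocity change Δv = (0.01200000, 0.14000000, 0.15200000)
F = m·Δv/dt = (0.3000, 3.5000, 3.8000)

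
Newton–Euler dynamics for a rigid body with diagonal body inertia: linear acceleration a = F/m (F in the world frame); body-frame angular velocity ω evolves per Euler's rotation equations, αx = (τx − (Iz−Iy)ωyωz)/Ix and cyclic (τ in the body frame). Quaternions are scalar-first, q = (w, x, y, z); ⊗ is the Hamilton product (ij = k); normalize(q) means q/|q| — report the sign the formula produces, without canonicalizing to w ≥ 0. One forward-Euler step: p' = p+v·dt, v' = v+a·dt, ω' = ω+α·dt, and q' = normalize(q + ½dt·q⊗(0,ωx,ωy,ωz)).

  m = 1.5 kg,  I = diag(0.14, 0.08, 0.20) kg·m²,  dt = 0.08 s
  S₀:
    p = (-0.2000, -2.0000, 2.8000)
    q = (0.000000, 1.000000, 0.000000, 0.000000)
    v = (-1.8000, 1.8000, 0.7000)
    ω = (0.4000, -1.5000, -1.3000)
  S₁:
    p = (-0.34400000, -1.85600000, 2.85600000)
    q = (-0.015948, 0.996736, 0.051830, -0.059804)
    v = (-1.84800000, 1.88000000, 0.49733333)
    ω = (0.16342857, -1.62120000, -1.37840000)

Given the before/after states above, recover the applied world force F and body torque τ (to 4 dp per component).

F = (-0.9000, 1.5000, -3.8000)
τ = (-0.1800, -0.0900, -0.1600)

ω₁ − ω₀ = (-0.23657143, -0.12120000, -0.07840000)
gyro term ω₀×Iω₀ = (0.2340, 0.0312, 0.0360)
applied torque τ = (-0.1800, -0.0900, -0.1600)
Δv = v₁−v₀ = (-0.04800000, 0.08000000, -0.20266667)
applied force F = (-0.9000, 1.5000, -3.8000)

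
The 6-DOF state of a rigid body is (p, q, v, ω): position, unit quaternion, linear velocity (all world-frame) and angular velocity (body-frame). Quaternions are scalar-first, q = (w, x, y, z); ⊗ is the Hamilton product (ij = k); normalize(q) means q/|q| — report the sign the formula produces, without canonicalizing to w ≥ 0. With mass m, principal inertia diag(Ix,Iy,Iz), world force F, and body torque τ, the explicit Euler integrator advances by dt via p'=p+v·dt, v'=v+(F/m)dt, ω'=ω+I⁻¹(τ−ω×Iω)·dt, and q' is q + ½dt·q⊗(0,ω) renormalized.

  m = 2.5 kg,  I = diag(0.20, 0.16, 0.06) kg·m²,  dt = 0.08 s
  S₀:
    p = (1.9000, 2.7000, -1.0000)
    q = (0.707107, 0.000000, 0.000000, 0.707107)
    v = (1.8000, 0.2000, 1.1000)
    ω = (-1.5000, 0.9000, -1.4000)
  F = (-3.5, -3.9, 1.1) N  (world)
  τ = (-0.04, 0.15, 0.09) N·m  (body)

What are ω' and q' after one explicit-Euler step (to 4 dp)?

ω' = (-1.5664, 0.8280, -1.3520)
q' = (0.7437, -0.0676, -0.0169, 0.6648)

angular accel α = (-0.8300, -0.9000, 0.6000)
ω + α·dt = (-1.5664, 0.8280, -1.3520)
Hamilton product q⊗(0,ω) = (0.9899498, -1.6970568, -0.4242642, -0.9899498)
updated quaternion q' = (0.7437, -0.0676, -0.0169, 0.6648)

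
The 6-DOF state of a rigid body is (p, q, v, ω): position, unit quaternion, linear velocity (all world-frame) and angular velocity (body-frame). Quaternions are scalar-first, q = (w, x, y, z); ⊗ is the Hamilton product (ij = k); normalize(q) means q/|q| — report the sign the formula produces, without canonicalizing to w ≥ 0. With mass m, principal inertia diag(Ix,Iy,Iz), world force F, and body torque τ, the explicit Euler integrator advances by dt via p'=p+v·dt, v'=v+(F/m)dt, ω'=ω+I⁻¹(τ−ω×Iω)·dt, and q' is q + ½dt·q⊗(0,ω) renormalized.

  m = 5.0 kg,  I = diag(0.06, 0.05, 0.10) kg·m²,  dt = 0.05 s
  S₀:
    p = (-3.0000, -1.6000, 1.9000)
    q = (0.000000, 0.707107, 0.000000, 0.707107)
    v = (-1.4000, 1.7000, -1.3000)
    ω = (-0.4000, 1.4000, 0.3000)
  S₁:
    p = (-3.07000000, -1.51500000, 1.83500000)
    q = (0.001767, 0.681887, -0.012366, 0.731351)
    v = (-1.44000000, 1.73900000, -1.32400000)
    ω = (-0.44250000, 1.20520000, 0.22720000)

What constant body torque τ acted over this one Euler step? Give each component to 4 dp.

Δω = ω₁−ω₀ = (-0.04250000, -0.19480000, -0.07280000)
precession coupling = (0.0210, 0.0048, 0.0056)
applied torque τ = (-0.0300, -0.1900, -0.1400)

τ = (-0.0300, -0.1900, -0.1400)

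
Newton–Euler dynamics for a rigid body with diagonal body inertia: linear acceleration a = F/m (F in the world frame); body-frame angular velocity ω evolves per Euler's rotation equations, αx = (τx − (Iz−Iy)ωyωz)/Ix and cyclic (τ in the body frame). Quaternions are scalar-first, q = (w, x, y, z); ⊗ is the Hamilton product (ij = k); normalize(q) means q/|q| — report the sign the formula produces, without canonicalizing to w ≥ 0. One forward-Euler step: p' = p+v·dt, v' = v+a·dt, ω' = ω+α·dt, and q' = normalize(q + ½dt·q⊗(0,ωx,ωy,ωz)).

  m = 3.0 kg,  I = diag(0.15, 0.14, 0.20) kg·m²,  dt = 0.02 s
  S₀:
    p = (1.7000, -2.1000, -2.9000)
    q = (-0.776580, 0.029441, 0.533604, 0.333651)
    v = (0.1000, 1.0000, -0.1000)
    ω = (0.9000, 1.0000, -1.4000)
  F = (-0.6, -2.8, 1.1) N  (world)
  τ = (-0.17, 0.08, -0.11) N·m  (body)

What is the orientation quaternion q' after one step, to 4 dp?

2q̇ = q⊗(0,ω) = (-0.0929895, -1.7796186, -0.4350767, 0.6364094)
q' = normalize(q + ½dt·q⊗(0,ω)) = (-0.7774, 0.0116, 0.5292, 0.3400)

q' = (-0.7774, 0.0116, 0.5292, 0.3400)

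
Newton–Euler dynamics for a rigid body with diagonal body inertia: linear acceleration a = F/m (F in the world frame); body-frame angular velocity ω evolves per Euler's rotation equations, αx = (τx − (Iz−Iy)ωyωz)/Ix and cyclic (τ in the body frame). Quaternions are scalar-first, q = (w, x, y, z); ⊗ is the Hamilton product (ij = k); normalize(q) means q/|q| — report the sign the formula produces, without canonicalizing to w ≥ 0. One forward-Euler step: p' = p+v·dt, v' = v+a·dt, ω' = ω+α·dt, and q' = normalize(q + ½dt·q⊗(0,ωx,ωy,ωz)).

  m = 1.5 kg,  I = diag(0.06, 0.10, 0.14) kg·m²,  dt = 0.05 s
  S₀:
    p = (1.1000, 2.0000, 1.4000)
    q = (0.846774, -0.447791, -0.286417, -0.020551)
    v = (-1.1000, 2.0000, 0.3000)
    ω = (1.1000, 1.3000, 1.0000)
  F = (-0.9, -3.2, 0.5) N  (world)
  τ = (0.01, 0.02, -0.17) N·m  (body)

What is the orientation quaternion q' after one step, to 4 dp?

q' = (0.8679, -0.4305, -0.2480, -0.0061)

Hamilton product q⊗(0,ω) = (0.8854632, 0.6717507, 1.5259911, 0.5797044)
q + ½dt·q⊗(0,ω), renormalized = (0.8679, -0.4305, -0.2480, -0.0061)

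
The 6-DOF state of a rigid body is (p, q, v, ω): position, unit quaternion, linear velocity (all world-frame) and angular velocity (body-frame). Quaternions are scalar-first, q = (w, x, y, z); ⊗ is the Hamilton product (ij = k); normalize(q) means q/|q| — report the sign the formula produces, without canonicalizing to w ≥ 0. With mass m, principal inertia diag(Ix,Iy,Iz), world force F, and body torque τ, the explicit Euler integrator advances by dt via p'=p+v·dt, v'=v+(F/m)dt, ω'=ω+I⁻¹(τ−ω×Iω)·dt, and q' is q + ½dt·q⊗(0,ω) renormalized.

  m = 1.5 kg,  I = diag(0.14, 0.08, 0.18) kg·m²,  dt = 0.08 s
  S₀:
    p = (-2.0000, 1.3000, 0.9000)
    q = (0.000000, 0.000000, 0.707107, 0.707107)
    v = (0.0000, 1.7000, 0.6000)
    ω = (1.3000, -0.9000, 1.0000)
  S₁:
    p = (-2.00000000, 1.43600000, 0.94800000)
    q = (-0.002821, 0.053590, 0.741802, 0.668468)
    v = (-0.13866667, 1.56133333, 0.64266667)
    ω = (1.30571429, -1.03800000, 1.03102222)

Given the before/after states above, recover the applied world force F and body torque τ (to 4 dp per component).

rate change Δω = (0.00571429, -0.13800000, 0.03102222)
precession coupling = (-0.0900, -0.0520, 0.0702)
I·α + gyro = (-0.0800, -0.1900, 0.1400)
v₁ − v₀ = (-0.13866667, -0.13866667, 0.04266667)
m·(v₁−v₀)/dt = (-2.6000, -2.6000, 0.8000)

F = (-2.6000, -2.6000, 0.8000)
τ = (-0.0800, -0.1900, 0.1400)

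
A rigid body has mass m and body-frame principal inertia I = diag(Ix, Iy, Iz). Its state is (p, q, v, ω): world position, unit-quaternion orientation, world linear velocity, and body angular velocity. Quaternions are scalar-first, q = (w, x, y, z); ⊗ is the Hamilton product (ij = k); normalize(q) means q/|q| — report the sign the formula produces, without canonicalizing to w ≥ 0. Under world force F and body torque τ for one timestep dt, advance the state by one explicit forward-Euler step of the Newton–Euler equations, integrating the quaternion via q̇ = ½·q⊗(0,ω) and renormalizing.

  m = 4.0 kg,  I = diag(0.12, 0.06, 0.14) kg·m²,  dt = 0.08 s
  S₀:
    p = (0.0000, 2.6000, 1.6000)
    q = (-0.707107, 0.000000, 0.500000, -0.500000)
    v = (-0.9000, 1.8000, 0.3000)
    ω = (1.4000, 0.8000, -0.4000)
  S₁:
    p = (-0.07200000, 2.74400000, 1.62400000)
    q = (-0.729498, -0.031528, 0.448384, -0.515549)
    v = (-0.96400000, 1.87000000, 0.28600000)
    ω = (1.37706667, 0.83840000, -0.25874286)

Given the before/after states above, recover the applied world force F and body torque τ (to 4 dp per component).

F = (-3.2000, 3.5000, -0.7000)
τ = (-0.0600, 0.0400, 0.1800)

Δv = v₁−v₀ = (-0.06400000, 0.07000000, -0.01400000)
m·(v₁−v₀)/dt = (-3.2000, 3.5000, -0.7000)
ω₁ − ω₀ = (-0.02293333, 0.03840000, 0.14125714)
gyro term ω₀×Iω₀ = (-0.0256, 0.0112, -0.0672)
τ = I·(Δω/dt) + ω₀×(Iω₀) = (-0.0600, 0.0400, 0.1800)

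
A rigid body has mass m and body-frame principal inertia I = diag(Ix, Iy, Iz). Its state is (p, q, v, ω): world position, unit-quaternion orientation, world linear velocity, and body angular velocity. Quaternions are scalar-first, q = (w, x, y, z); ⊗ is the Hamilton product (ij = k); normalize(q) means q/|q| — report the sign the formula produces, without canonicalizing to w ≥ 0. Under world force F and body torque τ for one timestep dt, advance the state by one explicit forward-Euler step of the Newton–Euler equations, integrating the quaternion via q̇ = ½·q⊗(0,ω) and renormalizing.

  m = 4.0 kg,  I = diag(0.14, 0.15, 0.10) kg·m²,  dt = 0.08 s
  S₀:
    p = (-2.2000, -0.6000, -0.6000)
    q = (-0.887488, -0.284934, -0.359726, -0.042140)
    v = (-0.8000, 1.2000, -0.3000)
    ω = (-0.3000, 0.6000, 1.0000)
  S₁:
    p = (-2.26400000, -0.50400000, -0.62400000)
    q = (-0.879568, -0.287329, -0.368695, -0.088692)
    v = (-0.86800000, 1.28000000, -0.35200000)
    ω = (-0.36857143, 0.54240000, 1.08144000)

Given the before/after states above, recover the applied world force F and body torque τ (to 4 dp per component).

F = (-3.4000, 4.0000, -2.6000)
τ = (-0.1500, -0.1200, 0.1000)

Δv = v₁−v₀ = (-0.06800000, 0.08000000, -0.05200000)
F = m·Δv/dt = (-3.4000, 4.0000, -2.6000)
ω₁ − ω₀ = (-0.06857143, -0.05760000, 0.08144000)
I·α + gyro = (-0.1500, -0.1200, 0.1000)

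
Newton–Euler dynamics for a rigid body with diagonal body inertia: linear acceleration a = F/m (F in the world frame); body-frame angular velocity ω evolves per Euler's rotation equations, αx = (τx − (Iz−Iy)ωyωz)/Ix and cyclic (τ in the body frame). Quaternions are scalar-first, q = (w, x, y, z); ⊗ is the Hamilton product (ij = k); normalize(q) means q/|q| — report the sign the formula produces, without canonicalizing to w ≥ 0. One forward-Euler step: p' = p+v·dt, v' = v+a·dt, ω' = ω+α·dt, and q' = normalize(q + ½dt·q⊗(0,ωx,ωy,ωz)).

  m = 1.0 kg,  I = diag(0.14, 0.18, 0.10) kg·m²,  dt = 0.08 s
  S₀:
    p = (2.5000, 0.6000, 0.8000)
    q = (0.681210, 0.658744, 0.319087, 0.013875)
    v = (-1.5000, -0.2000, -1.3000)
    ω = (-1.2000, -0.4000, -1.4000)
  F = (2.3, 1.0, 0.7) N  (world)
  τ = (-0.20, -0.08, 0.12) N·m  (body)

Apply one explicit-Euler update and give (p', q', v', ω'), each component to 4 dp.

p' = (2.3800, 0.5840, 0.6960)
q' = (0.7167, 0.6067, 0.3434, -0.0194)
v' = (-1.3160, -0.1200, -1.2440)
ω' = (-1.2887, -0.4654, -1.3194)

p' = p + v·dt = (2.3800, 0.5840, 0.6960)
new velocity v' = (-1.3160, -0.1200, -1.2440)
angular accel α = (-1.1086, -0.8178, 1.0080)
new body rate ω' = (-1.2887, -0.4654, -1.3194)
Hamilton product q⊗(0,ω) = (0.9375526, -1.2586238, 0.6331076, -0.8342872)
q' = normalize(q + ½dt·q⊗(0,ω)) = (0.7167, 0.6067, 0.3434, -0.0194)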